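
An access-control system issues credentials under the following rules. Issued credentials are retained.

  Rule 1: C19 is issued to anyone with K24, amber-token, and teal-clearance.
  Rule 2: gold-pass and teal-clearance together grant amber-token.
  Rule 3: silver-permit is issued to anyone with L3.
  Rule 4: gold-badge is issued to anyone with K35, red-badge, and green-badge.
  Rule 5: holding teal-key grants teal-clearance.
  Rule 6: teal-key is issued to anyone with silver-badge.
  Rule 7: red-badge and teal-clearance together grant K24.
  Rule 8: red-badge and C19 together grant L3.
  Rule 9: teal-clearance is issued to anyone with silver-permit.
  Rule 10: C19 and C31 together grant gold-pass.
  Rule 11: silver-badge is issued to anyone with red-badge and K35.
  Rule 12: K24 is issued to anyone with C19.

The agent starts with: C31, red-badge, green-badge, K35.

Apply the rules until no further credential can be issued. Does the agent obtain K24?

Holding red-badge and K35 grants silver-badge (Rule 11).
Holding silver-badge grants teal-key (Rule 6).
Holding teal-key grants teal-clearance (Rule 5).
Holding red-badge and teal-clearance grants K24 (Rule 7).

Yes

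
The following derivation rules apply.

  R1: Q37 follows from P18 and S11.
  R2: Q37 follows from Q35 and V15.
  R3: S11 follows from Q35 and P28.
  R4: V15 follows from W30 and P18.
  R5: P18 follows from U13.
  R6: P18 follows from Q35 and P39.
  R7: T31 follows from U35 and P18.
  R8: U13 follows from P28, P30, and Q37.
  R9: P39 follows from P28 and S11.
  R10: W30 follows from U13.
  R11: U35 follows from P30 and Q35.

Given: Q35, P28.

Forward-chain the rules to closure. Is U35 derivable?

U35 would need P30 and Q35 (R11), but P30 is never established.

No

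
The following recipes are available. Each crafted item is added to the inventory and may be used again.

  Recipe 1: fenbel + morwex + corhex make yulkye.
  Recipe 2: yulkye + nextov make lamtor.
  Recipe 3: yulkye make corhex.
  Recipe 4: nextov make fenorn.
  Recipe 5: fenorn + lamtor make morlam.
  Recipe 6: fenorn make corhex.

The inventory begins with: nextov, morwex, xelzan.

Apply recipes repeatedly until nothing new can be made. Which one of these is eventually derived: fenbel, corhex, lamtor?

nextov → fenorn (Recipe 4).
Using Recipe 6, fenorn makes corhex.
lamtor would need yulkye and nextov (Recipe 2), but yulkye is never obtained. No rule produces fenbel, and it is not given.

corhex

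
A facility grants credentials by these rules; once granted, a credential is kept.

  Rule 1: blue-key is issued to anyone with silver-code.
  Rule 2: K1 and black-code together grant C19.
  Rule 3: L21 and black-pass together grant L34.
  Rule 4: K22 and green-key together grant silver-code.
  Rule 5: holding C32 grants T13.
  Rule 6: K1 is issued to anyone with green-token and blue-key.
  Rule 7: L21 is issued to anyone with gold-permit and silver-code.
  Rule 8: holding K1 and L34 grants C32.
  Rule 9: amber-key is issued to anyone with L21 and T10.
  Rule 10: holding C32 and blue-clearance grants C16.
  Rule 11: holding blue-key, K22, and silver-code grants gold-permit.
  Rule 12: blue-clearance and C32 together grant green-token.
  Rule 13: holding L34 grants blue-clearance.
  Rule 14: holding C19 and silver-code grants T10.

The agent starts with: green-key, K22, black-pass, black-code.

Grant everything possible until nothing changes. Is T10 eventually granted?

No

T10 would need C19 and silver-code (Rule 14), but C19 is never granted.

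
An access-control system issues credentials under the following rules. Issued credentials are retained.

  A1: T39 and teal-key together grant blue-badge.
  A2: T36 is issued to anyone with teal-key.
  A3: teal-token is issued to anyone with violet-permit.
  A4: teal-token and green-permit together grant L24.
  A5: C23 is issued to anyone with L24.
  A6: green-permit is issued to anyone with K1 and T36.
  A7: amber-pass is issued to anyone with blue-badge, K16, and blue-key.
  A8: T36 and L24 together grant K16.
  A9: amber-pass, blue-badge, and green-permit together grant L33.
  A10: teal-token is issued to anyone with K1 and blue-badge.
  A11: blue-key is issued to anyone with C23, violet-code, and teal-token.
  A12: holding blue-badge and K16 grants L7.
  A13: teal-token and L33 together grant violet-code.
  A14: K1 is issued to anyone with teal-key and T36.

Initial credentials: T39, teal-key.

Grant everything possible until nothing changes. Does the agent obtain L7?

Holding T39 and teal-key grants blue-badge (A1).
Holding teal-key grants T36 (A2).
Holding teal-key and T36 grants K1 (A14).
Holding K1 and blue-badge grants teal-token (A10).
Holding K1 and T36 grants green-permit (A6).
Holding teal-token and green-permit grants L24 (A4).
Holding T36 and L24 grants K16 (A8).
Holding blue-badge and K16 grants L7 (A12).

Yes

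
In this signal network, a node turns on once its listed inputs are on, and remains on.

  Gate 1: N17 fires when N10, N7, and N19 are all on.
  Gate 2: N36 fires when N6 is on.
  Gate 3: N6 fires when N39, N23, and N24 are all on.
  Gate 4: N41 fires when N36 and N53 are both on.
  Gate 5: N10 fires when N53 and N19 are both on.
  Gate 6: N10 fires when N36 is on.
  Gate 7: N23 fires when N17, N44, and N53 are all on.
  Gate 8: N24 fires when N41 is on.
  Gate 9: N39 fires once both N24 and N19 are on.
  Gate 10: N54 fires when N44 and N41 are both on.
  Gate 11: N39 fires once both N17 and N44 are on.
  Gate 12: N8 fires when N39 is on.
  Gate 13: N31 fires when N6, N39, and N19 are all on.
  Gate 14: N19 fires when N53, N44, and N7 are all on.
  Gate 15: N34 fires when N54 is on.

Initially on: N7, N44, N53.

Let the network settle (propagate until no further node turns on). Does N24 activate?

N24 would need N41 (Gate 8), but N41 never turns on.

No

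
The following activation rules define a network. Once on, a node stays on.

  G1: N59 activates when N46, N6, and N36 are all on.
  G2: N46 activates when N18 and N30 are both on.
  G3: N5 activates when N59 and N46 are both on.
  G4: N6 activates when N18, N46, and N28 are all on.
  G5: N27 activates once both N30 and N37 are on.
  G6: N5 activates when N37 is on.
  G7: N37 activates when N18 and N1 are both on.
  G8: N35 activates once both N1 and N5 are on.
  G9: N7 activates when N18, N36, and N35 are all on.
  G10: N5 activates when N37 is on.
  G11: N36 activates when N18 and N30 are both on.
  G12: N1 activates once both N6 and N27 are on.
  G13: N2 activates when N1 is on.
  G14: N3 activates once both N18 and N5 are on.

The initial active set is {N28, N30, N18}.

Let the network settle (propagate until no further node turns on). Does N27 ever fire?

No

N27 would need N30 and N37 (G5), but N37 never turns on.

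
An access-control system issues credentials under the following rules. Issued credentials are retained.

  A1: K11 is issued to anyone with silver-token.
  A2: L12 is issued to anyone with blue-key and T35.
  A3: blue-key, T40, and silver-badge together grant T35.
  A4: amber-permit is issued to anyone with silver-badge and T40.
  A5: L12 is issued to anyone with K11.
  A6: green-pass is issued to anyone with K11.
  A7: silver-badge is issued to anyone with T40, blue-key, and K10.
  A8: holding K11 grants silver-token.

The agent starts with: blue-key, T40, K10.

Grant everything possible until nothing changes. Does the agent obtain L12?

Yes

Holding T40, blue-key, and K10 grants silver-badge (A7).
Holding blue-key, T40, and silver-badge grants T35 (A3).
Holding blue-key and T35 grants L12 (A2).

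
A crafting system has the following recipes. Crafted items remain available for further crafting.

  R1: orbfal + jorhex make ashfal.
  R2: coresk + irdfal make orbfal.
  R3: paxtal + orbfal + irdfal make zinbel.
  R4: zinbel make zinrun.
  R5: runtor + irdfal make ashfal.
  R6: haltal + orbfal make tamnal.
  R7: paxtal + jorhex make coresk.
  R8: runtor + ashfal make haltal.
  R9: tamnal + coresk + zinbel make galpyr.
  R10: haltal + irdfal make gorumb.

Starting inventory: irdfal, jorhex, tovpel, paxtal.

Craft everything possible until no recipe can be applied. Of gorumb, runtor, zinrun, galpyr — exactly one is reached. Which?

paxtal + jorhex → coresk (R7).
Using R2, coresk and irdfal make orbfal.
paxtal + orbfal + irdfal → zinbel (R3).
Using R4, zinbel makes zinrun.
gorumb would need haltal and irdfal (R10), but haltal is never obtained. galpyr would need tamnal, coresk, and zinbel (R9), but tamnal is never obtained. No rule produces runtor, and it is not given.

zinrun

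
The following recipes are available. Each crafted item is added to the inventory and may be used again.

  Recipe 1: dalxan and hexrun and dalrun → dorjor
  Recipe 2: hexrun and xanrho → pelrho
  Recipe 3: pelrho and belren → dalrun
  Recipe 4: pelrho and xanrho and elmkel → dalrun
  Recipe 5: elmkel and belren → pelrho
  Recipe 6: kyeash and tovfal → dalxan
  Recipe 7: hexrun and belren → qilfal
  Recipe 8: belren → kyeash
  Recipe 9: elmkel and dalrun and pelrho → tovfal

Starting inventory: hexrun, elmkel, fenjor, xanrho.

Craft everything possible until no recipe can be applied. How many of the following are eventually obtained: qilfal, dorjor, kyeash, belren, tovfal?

1

Using Recipe 2, hexrun and xanrho make pelrho.
pelrho and xanrho and elmkel → dalrun (Recipe 4).
Using Recipe 9, elmkel, dalrun, and pelrho make tovfal.
qilfal would need hexrun and belren (Recipe 7), but belren is never obtained.
dorjor would need dalxan, hexrun, and dalrun (Recipe 1), but dalxan is never obtained.
kyeash would need belren (Recipe 8), but belren is never obtained.
No rule produces belren, and it is not given.
tovfal: reached.
Reached: tovfal — 1 of the 5.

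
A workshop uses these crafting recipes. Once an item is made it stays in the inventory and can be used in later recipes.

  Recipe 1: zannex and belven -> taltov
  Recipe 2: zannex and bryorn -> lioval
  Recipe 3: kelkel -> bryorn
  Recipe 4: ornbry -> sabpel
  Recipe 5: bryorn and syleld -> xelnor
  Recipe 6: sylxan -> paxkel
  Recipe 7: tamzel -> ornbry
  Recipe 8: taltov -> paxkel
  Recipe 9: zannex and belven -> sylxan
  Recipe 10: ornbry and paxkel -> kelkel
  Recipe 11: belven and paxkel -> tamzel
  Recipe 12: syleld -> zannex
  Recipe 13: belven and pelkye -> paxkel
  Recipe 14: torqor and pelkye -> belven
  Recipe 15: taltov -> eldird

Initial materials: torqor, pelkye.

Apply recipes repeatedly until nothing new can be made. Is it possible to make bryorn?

Yes

Using Recipe 14, torqor and pelkye make belven.
belven and pelkye -> paxkel (Recipe 13).
Using Recipe 11, belven and paxkel make tamzel.
Using Recipe 7, tamzel makes ornbry.
Using Recipe 10, ornbry and paxkel make kelkel.
kelkel -> bryorn (Recipe 3).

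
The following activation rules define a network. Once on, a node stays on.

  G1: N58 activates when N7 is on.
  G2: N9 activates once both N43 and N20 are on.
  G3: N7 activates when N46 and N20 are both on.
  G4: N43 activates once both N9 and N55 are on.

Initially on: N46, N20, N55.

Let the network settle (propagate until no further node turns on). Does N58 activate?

N46 and N20 are on, so N7 activates (G3).
G1: N7 on → N58 on.

Yes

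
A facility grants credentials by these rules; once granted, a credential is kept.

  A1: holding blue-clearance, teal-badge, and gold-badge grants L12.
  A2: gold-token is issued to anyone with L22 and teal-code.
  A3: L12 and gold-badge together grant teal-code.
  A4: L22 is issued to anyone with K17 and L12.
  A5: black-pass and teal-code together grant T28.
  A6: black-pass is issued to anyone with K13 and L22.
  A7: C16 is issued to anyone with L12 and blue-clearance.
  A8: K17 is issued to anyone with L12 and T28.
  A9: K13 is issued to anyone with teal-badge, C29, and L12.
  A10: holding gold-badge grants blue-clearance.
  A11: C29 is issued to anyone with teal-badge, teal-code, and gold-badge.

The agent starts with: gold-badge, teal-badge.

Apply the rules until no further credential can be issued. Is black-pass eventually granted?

No

black-pass would need K13 and L22 (A6), but L22 is never granted.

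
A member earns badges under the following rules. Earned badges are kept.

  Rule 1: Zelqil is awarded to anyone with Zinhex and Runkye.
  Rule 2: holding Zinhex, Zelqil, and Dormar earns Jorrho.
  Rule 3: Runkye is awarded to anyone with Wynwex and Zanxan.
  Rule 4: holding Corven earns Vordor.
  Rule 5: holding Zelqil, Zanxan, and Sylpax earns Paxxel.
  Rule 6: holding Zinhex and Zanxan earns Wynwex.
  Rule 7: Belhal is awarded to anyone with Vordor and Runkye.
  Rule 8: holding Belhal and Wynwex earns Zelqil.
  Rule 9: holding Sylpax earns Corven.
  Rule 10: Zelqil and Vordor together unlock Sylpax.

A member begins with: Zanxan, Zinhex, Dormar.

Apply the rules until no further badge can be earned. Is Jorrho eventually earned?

With Zinhex and Zanxan, Wynwex is earned (Rule 6).
With Wynwex and Zanxan, Runkye is earned (Rule 3).
With Zinhex and Runkye, Zelqil is earned (Rule 1).
With Zinhex, Zelqil, and Dormar, Jorrho is earned (Rule 2).

Yes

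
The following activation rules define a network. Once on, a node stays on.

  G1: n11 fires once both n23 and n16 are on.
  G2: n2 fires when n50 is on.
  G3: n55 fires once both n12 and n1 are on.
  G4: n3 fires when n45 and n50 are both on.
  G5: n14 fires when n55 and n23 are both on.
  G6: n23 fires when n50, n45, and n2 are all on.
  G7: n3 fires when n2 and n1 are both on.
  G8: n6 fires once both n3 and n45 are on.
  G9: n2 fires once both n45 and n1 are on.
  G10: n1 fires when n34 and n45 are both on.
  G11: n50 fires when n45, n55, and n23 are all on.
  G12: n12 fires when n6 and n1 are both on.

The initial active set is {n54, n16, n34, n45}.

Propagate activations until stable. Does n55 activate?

G10: n34 and n45 on → n1 on.
G9: n45 and n1 on → n2 on.
G7: n2 and n1 on → n3 on.
G8: n3 and n45 on → n6 on.
n6 and n1 are on, so n12 fires (G12).
G3: n12 and n1 on → n55 on.

Yes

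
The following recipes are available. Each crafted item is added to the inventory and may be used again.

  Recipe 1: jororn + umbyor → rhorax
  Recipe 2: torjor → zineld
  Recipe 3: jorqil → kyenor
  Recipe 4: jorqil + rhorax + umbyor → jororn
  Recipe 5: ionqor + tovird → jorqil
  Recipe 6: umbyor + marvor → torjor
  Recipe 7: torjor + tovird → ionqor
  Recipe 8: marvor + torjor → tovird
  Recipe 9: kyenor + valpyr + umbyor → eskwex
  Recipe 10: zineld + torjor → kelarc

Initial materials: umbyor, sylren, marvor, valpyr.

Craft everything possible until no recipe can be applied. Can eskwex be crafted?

umbyor + marvor → torjor (Recipe 6).
marvor + torjor → tovird (Recipe 8).
torjor + tovird → ionqor (Recipe 7).
Using Recipe 5, ionqor and tovird make jorqil.
jorqil → kyenor (Recipe 3).
kyenor + valpyr + umbyor → eskwex (Recipe 9).

Yes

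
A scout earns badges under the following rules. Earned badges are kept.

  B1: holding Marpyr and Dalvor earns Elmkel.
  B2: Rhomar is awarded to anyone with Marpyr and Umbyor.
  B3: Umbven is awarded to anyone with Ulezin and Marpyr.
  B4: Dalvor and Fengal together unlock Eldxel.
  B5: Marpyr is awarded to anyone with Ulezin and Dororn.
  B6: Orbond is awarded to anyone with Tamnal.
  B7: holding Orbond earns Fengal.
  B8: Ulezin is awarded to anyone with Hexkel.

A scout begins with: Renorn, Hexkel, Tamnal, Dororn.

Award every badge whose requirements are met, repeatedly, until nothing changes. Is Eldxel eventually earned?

Eldxel would need Dalvor and Fengal (B4), but Dalvor is never earned.

No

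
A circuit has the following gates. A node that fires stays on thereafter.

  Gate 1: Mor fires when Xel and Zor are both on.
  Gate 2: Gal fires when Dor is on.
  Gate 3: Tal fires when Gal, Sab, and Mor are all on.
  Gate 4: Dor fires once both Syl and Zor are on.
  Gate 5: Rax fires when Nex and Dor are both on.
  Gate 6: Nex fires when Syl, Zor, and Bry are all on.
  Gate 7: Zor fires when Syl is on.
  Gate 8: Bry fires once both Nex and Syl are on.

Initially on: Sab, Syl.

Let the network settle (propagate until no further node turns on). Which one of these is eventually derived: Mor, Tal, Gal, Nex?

Gal

Syl is on, so Zor fires (Gate 7).
Syl and Zor are on, so Dor fires (Gate 4).
Dor is on, so Gal fires (Gate 2).
Mor would need Xel and Zor (Gate 1), but Xel never turns on. Nex would need Syl, Zor, and Bry (Gate 6), but Bry never turns on. Tal would need Gal, Sab, and Mor (Gate 3), but Mor never turns on.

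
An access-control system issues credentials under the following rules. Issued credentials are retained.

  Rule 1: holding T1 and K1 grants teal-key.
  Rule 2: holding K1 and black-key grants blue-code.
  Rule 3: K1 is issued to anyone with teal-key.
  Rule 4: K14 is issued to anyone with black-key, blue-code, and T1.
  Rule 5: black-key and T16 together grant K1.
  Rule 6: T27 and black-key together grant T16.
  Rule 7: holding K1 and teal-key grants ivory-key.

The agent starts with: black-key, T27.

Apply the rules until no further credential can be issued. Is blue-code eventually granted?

Holding T27 and black-key grants T16 (Rule 6).
Holding black-key and T16 grants K1 (Rule 5).
Holding K1 and black-key grants blue-code (Rule 2).

Yes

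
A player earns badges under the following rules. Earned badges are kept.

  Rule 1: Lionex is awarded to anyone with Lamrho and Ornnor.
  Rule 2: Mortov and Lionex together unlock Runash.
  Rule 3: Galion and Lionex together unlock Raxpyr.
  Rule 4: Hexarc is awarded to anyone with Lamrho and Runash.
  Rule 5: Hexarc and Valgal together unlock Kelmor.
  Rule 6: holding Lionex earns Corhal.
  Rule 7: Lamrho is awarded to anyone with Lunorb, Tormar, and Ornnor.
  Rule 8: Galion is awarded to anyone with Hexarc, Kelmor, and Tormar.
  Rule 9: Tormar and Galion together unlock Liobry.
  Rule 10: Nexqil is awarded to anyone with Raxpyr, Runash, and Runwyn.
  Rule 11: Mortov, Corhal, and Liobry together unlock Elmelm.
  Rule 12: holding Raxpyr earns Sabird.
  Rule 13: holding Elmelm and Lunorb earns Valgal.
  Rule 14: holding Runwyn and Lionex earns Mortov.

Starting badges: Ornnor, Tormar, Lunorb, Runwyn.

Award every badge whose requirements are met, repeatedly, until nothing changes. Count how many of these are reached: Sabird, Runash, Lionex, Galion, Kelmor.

With Lunorb, Tormar, and Ornnor, Lamrho is earned (Rule 7).
With Lamrho and Ornnor, Lionex is earned (Rule 1).
With Runwyn and Lionex, Mortov is earned (Rule 14).
With Mortov and Lionex, Runash is earned (Rule 2).
Sabird would need Raxpyr (Rule 12), but Raxpyr is never earned.
Runash: reached.
Lionex: reached.
Galion would need Hexarc, Kelmor, and Tormar (Rule 8), but Kelmor is never earned.
Kelmor would need Hexarc and Valgal (Rule 5), but Valgal is never earned.
Reached: Runash and Lionex — 2 of the 5.

2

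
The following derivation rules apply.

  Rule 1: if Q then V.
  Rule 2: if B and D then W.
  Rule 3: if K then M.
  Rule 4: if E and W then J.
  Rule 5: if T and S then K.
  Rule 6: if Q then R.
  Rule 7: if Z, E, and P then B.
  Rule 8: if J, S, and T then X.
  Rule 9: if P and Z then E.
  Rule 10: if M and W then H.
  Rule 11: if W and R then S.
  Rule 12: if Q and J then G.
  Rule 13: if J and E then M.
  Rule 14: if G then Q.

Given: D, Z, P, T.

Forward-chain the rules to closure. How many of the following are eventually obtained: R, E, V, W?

From P and Z, Rule 9 gives E.
From Z, E, and P, Rule 7 gives B.
From B and D, Rule 2 gives W.
R would need Q (Rule 6), but Q is never established.
E: reached.
V would need Q (Rule 1), but Q is never established.
W: reached.
Reached: E and W — 2 of the 4.

2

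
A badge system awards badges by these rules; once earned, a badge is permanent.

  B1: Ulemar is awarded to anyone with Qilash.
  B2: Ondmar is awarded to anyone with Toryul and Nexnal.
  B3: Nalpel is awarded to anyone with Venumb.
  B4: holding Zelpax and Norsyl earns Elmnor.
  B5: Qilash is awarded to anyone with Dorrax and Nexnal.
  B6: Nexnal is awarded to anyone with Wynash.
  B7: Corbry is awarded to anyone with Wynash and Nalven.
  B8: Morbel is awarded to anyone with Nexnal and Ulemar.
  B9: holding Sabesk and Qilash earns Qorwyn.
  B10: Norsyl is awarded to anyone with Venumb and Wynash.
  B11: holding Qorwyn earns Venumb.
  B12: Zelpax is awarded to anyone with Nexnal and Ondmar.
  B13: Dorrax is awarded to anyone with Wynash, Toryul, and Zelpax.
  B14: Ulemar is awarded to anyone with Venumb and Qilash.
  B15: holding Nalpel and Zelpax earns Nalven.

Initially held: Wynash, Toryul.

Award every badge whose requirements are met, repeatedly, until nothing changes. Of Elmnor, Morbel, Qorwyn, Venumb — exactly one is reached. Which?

With Wynash, Nexnal is earned (B6).
With Toryul and Nexnal, Ondmar is earned (B2).
With Nexnal and Ondmar, Zelpax is earned (B12).
With Wynash, Toryul, and Zelpax, Dorrax is earned (B13).
With Dorrax and Nexnal, Qilash is earned (B5).
With Qilash, Ulemar is earned (B1).
With Nexnal and Ulemar, Morbel is earned (B8).
Venumb would need Qorwyn (B11), but Qorwyn is never earned. Qorwyn would need Sabesk and Qilash (B9), but Sabesk is never earned. Elmnor would need Zelpax and Norsyl (B4), but Norsyl is never earned.

Morbel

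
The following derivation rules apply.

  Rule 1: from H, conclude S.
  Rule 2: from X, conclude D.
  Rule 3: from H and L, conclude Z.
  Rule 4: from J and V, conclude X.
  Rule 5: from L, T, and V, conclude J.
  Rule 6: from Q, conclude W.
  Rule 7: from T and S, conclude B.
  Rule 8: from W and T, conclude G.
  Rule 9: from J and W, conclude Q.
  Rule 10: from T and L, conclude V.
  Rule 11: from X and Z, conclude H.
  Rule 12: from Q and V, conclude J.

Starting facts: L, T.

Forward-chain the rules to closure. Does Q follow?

Q would need J and W (Rule 9), but W is never established.

No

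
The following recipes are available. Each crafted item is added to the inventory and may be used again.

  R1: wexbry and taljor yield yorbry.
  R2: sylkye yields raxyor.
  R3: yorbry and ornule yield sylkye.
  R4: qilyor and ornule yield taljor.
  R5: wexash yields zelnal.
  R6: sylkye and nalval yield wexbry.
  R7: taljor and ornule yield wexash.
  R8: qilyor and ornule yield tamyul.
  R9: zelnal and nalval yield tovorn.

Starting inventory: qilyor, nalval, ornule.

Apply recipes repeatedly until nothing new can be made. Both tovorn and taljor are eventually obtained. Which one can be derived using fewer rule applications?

taljor

taljor: qilyor and ornule → taljor (R4). [1 rule application]
tovorn: qilyor and ornule → taljor (R4). Using R7, taljor and ornule make wexash. Using R5, wexash makes zelnal. Using R9, zelnal and nalval make tovorn. [4 rule applications]
taljor needs fewer.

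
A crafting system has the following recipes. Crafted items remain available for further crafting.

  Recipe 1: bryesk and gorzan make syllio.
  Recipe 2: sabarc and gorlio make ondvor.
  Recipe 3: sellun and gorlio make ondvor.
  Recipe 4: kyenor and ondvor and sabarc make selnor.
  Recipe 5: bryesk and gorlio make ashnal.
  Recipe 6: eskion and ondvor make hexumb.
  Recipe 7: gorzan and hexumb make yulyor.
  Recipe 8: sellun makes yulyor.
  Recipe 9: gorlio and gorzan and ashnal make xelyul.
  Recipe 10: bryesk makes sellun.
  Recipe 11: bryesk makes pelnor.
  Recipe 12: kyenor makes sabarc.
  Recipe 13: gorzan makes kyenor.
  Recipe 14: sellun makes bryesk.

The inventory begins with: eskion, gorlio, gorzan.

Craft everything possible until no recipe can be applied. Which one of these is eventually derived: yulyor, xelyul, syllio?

Using Recipe 13, gorzan makes kyenor.
Using Recipe 12, kyenor makes sabarc.
sabarc and gorlio → ondvor (Recipe 2).
Using Recipe 6, eskion and ondvor make hexumb.
Using Recipe 7, gorzan and hexumb make yulyor.
syllio would need bryesk and gorzan (Recipe 1), but bryesk is never obtained. xelyul would need gorlio, gorzan, and ashnal (Recipe 9), but ashnal is never obtained.

yulyor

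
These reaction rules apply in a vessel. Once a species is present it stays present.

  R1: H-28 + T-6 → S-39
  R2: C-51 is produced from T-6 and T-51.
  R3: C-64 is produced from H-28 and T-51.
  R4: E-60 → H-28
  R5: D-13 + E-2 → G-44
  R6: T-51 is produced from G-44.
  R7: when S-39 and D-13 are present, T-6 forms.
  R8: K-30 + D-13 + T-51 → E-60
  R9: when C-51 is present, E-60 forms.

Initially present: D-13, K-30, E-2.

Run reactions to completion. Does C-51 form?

No

C-51 would need T-6 and T-51 (R2), but T-6 never forms.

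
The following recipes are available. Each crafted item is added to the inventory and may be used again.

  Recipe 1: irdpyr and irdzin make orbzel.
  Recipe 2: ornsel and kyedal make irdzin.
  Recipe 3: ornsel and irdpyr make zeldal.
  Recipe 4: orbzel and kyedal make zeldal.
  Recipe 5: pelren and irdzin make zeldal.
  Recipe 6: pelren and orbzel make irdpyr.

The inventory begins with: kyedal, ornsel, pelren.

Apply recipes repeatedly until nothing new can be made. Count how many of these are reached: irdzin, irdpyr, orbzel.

Using Recipe 2, ornsel and kyedal make irdzin.
irdzin: reached.
irdpyr would need pelren and orbzel (Recipe 6), but orbzel is never obtained.
orbzel would need irdpyr and irdzin (Recipe 1), but irdpyr is never obtained.
Reached: irdzin — 1 of the 3.

1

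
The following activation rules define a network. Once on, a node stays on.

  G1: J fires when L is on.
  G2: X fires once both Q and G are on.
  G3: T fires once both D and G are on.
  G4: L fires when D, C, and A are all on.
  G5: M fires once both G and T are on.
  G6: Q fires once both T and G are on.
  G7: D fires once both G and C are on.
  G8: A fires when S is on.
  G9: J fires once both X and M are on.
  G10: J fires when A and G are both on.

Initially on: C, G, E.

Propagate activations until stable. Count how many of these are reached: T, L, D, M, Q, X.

G and C are on, so D fires (G7).
D and G are on, so T fires (G3).
G6: T and G on → Q on.
G and T are on, so M fires (G5).
Q and G are on, so X fires (G2).
T: reached.
L would need D, C, and A (G4), but A never turns on.
D: reached.
M: reached.
Q: reached.
X: reached.
Reached: T, D, M, Q, and X — 5 of the 6.

5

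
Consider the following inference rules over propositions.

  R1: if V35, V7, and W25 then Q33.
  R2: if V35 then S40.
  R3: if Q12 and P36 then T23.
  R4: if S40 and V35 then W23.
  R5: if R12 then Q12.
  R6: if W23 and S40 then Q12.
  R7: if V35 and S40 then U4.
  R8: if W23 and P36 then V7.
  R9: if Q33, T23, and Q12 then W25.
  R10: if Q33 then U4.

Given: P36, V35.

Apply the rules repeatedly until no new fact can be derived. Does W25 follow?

No

W25 would need Q33, T23, and Q12 (R9), but Q33 is never established.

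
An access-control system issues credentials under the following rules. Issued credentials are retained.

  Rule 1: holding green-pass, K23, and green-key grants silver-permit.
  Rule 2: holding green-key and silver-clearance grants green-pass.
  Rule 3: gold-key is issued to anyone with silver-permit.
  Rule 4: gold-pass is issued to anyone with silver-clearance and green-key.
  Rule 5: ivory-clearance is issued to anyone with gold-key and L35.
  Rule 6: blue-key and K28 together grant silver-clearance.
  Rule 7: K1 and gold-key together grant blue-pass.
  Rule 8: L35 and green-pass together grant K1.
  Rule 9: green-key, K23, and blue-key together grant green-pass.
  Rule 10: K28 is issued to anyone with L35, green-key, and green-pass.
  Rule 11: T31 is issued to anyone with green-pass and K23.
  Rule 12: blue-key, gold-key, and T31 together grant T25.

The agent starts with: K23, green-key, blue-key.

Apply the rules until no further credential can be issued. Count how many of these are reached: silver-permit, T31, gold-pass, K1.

2

Holding green-key, K23, and blue-key grants green-pass (Rule 9).
Holding green-pass, K23, and green-key grants silver-permit (Rule 1).
Holding green-pass and K23 grants T31 (Rule 11).
silver-permit: reached.
T31: reached.
gold-pass would need silver-clearance and green-key (Rule 4), but silver-clearance is never granted.
K1 would need L35 and green-pass (Rule 8), but L35 is never granted.
Reached: silver-permit and T31 — 2 of the 4.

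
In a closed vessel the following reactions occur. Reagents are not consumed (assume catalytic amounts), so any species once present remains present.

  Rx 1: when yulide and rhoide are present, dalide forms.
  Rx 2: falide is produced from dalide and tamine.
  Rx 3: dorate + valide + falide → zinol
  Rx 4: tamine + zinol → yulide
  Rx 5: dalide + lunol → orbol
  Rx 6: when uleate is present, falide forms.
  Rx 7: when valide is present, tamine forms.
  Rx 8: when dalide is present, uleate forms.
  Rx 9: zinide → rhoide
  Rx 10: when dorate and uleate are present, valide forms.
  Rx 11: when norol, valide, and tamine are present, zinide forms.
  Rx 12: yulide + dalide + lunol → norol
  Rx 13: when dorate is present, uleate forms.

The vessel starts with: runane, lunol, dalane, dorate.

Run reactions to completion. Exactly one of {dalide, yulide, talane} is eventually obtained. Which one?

yulide

dorate present → uleate forms (Rx 13).
uleate present → falide forms (Rx 6).
dorate and uleate present → valide forms (Rx 10).
dorate, valide, and falide present → zinol forms (Rx 3).
valide present → tamine forms (Rx 7).
tamine and zinol present → yulide forms (Rx 4).
No rule produces talane, and it is not given. dalide would need yulide and rhoide (Rx 1), but rhoide never forms.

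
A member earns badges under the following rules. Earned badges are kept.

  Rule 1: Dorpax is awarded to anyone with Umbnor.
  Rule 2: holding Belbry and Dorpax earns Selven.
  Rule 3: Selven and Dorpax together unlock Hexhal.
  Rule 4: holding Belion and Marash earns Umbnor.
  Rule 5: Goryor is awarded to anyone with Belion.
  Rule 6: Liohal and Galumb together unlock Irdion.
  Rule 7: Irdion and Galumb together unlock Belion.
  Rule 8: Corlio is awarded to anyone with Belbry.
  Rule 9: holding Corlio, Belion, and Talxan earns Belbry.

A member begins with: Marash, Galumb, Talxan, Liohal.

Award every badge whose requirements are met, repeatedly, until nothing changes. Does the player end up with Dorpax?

Yes

With Liohal and Galumb, Irdion is earned (Rule 6).
With Irdion and Galumb, Belion is earned (Rule 7).
With Belion and Marash, Umbnor is earned (Rule 4).
With Umbnor, Dorpax is earned (Rule 1).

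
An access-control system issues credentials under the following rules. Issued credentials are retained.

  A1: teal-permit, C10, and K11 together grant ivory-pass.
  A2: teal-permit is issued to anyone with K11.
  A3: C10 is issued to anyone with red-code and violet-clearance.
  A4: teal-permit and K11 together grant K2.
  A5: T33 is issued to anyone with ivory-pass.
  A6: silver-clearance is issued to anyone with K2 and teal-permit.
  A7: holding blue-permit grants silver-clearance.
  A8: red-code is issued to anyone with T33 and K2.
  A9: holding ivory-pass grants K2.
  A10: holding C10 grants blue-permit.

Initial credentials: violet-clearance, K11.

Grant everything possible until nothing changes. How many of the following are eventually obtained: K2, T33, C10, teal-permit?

2

Holding K11 grants teal-permit (A2).
Holding teal-permit and K11 grants K2 (A4).
K2: reached.
T33 would need ivory-pass (A5), but ivory-pass is never granted.
C10 would need red-code and violet-clearance (A3), but red-code is never granted.
teal-permit: reached.
Reached: K2 and teal-permit — 2 of the 4.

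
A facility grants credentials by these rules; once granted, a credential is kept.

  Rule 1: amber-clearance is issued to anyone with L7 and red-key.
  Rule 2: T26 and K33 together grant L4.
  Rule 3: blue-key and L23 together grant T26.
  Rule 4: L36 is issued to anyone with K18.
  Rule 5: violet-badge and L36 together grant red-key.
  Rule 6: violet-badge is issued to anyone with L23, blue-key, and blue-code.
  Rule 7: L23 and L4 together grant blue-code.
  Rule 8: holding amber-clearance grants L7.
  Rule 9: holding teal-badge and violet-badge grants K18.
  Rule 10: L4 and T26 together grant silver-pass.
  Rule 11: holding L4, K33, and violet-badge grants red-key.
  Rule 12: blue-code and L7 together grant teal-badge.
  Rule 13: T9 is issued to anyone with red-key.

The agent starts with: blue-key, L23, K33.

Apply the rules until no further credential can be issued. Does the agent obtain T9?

Yes

Holding blue-key and L23 grants T26 (Rule 3).
Holding T26 and K33 grants L4 (Rule 2).
Holding L23 and L4 grants blue-code (Rule 7).
Holding L23, blue-key, and blue-code grants violet-badge (Rule 6).
Holding L4, K33, and violet-badge grants red-key (Rule 11).
Holding red-key grants T9 (Rule 13).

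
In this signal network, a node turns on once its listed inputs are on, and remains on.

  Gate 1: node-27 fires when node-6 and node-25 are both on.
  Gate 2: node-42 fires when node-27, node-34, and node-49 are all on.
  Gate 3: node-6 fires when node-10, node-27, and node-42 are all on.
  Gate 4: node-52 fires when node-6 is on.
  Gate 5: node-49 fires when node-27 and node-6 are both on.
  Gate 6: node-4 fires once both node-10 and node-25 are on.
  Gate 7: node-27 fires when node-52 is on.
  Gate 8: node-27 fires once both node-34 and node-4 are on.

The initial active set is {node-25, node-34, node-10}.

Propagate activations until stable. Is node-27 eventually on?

node-10 and node-25 are on, so node-4 fires (Gate 6).
Gate 8: node-34 and node-4 on → node-27 on.

Yes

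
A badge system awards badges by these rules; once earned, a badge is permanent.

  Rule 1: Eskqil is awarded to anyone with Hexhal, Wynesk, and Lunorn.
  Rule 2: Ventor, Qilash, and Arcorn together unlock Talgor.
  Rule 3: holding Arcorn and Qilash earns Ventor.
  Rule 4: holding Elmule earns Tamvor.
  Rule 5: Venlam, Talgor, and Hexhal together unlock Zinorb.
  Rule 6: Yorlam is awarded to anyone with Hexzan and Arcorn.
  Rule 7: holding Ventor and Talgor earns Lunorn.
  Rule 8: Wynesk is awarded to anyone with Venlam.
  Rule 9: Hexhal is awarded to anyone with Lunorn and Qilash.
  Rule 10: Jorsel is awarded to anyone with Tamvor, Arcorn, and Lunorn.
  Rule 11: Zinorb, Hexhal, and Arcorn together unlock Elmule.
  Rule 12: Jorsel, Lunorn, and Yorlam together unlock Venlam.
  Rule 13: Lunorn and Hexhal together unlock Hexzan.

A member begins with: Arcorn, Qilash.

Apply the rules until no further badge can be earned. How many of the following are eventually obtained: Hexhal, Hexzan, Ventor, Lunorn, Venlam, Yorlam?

With Arcorn and Qilash, Ventor is earned (Rule 3).
With Ventor, Qilash, and Arcorn, Talgor is earned (Rule 2).
With Ventor and Talgor, Lunorn is earned (Rule 7).
With Lunorn and Qilash, Hexhal is earned (Rule 9).
With Lunorn and Hexhal, Hexzan is earned (Rule 13).
With Hexzan and Arcorn, Yorlam is earned (Rule 6).
Hexhal: reached.
Hexzan: reached.
Ventor: reached.
Lunorn: reached.
Venlam would need Jorsel, Lunorn, and Yorlam (Rule 12), but Jorsel is never earned.
Yorlam: reached.
Reached: Hexhal, Hexzan, Ventor, Lunorn, and Yorlam — 5 of the 6.

5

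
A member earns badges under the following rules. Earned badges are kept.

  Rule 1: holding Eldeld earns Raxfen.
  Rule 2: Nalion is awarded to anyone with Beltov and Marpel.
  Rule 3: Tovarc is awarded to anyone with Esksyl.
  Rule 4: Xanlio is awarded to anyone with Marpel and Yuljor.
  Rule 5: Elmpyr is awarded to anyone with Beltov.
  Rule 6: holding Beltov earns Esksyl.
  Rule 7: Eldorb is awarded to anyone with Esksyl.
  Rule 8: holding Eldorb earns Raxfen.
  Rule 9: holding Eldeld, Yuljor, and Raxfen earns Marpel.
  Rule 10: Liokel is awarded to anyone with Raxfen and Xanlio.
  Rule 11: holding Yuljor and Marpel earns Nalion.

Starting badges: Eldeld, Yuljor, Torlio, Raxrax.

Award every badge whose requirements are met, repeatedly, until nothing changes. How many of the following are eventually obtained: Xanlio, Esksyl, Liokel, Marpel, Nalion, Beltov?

4

With Eldeld, Raxfen is earned (Rule 1).
With Eldeld, Yuljor, and Raxfen, Marpel is earned (Rule 9).
With Yuljor and Marpel, Nalion is earned (Rule 11).
With Marpel and Yuljor, Xanlio is earned (Rule 4).
With Raxfen and Xanlio, Liokel is earned (Rule 10).
Xanlio: reached.
Esksyl would need Beltov (Rule 6), but Beltov is never earned.
Liokel: reached.
Marpel: reached.
Nalion: reached.
No rule produces Beltov, and it is not given.
Reached: Xanlio, Liokel, Marpel, and Nalion — 4 of the 6.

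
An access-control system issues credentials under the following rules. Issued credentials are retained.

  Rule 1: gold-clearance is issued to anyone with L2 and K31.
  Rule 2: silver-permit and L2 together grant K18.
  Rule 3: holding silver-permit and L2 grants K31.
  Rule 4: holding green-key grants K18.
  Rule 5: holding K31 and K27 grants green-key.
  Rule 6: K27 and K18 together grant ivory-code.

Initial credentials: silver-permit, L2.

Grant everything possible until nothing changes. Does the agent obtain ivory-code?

ivory-code would need K27 and K18 (Rule 6), but K27 is never granted.

No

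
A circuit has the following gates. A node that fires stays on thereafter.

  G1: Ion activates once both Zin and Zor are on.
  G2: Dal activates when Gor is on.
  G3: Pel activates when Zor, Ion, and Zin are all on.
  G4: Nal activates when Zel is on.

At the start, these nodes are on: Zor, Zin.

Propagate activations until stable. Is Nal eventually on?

No

Nal would need Zel (G4), but Zel never turns on.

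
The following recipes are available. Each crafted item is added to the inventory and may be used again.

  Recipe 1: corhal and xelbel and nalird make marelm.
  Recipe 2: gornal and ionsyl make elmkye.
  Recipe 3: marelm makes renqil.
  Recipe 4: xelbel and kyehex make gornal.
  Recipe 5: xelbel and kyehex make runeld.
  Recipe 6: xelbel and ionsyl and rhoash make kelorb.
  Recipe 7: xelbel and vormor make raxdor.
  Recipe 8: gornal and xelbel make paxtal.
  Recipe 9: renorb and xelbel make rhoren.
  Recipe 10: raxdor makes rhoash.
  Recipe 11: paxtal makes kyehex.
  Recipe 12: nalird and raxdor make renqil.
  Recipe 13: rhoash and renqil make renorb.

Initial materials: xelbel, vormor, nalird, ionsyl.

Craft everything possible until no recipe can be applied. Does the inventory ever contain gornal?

No

gornal would need xelbel and kyehex (Recipe 4), but kyehex is never obtained.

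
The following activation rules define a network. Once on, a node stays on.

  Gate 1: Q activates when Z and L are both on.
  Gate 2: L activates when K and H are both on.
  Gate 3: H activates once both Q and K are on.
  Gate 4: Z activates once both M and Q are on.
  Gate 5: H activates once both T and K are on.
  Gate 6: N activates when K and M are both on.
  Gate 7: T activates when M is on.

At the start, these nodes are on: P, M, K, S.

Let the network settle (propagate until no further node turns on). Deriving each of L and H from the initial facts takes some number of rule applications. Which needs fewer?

H: M is on, so T activates (Gate 7). T and K are on, so H activates (Gate 5). [2 rule applications]
L: Gate 7: M on → T on. T and K are on, so H activates (Gate 5). K and H are on, so L activates (Gate 2). [3 rule applications]
H needs fewer.

H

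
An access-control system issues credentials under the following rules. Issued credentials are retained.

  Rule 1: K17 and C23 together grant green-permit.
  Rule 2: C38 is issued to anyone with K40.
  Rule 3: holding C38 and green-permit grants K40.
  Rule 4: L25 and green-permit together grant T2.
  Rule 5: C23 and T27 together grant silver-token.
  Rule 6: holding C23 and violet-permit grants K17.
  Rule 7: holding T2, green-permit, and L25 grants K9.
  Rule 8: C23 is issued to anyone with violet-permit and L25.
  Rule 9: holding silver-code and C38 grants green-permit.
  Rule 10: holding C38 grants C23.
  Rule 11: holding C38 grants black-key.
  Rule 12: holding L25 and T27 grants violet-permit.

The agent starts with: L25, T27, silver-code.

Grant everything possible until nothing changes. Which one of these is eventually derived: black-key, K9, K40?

Holding L25 and T27 grants violet-permit (Rule 12).
Holding violet-permit and L25 grants C23 (Rule 8).
Holding C23 and violet-permit grants K17 (Rule 6).
Holding K17 and C23 grants green-permit (Rule 1).
Holding L25 and green-permit grants T2 (Rule 4).
Holding T2, green-permit, and L25 grants K9 (Rule 7).
K40 would need C38 and green-permit (Rule 3), but C38 is never granted. black-key would need C38 (Rule 11), but C38 is never granted.

K9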